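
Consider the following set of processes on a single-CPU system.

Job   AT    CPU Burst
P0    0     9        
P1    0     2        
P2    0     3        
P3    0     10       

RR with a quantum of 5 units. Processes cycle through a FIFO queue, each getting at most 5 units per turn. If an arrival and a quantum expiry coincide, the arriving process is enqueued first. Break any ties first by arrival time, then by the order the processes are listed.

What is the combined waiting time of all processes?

36

Gantt: | P0 0-5 | P1 5-7 | P2 7-10 | P3 10-15 | P0 15-19 | P3 19-24 |
Completion: P0=19  P1=7  P2=10  P3=24
Turnaround (C−A): P0=19  P1=7  P2=10  P3=24
Waiting = turnaround − burst: P0=10, P1=5, P2=7, P3=14
Total waiting = 10 + 5 + 7 + 14 = 36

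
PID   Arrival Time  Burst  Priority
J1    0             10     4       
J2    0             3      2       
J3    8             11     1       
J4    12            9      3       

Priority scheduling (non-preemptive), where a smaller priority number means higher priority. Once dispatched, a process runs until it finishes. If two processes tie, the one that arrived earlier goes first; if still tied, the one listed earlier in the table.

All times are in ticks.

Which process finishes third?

J3

Schedule: | J2 0-3 | J1 3-13 | J3 13-24 | J4 24-33 |
Completion: J1=13  J2=3  J3=24  J4=33
Turnaround (C−A): J1=13  J2=3  J3=16  J4=21
Finish order: J2 → J1 → J3 → J4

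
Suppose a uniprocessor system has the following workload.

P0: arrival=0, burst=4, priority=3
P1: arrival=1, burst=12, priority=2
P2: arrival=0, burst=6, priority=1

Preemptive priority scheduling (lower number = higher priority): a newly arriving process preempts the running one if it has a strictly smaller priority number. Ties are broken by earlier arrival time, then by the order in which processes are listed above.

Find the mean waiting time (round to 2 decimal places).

7.67

Gantt: | P2 0-6 | P1 6-18 | P0 18-22 |
Completion: P0=22  P1=18  P2=6
Turnaround (C−A): P0=22  P1=17  P2=6
Waiting times: P0=18, P1=5, P2=0
Average waiting = (18+5+0) / 3 = 23/3 = 7.67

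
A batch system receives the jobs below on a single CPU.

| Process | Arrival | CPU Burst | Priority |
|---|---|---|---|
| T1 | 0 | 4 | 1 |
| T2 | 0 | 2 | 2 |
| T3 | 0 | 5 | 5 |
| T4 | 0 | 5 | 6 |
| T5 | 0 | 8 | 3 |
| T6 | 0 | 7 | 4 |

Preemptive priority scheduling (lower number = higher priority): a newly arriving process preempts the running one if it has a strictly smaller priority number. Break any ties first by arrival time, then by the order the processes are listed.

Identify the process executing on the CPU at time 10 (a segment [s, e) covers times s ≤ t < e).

T5

Timeline: | T1 0-4 | T2 4-6 | T5 6-14 | T6 14-21 | T3 21-26 | T4 26-31 |
Completion: T1=4  T2=6  T3=26  T4=31  T5=14  T6=21
Turnaround (C−A): T1=4  T2=6  T3=26  T4=31  T5=14  T6=21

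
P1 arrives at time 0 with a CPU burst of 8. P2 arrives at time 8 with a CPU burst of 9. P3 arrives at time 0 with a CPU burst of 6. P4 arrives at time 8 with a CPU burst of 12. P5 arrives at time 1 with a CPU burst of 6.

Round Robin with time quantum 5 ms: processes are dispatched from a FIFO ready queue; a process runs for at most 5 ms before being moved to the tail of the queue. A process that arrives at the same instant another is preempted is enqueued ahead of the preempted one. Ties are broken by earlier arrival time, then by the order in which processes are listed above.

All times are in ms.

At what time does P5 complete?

Schedule: | P1 0-5 | P3 5-10 | P5 10-15 | P1 15-18 | P2 18-23 | P4 23-28 | P3 28-29 | P5 29-30 | P2 30-34 | P4 34-41 |
Completion: P1=18  P2=34  P3=29  P4=41  P5=30

30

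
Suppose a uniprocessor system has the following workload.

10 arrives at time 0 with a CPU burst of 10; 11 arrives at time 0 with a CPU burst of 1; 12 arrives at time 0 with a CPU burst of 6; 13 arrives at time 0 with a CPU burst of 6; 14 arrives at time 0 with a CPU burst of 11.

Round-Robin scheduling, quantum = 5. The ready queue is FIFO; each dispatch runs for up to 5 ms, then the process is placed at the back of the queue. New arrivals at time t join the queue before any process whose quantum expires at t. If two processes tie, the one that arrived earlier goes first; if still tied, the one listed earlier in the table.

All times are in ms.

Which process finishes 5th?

14

Timeline: | 10 0-5 | 11 5-6 | 12 6-11 | 13 11-16 | 14 16-21 | 10 21-26 | 12 26-27 | 13 27-28 | 14 28-34 |
Completion: 10=26  11=6  12=27  13=28  14=34
Turnaround (C−A): 10=26  11=6  12=27  13=28  14=34
Finish order: 11 → 10 → 12 → 13 → 14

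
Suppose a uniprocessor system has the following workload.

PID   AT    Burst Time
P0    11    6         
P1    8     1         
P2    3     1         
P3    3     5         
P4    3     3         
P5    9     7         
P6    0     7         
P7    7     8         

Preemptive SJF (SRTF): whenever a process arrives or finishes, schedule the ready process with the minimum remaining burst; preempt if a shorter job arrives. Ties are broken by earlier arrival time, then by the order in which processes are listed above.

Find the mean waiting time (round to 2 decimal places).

7.25

Gantt: | P6 0-3 | P2 3-4 | P4 4-7 | P6 7-8 | P1 8-9 | P6 9-12 | P3 12-17 | P0 17-23 | P5 23-30 | P7 30-38 |
Completion: P0=23  P1=9  P2=4  P3=17  P4=7  P5=30  P6=12  P7=38
Turnaround (C−A): P0=12  P1=1  P2=1  P3=14  P4=4  P5=21  P6=12  P7=31
Waiting times: P0=6, P1=0, P2=0, P3=9, P4=1, P5=14, P6=5, P7=23
Average waiting = (6+0+0+9+1+14+5+23) / 8 = 58/8 = 7.25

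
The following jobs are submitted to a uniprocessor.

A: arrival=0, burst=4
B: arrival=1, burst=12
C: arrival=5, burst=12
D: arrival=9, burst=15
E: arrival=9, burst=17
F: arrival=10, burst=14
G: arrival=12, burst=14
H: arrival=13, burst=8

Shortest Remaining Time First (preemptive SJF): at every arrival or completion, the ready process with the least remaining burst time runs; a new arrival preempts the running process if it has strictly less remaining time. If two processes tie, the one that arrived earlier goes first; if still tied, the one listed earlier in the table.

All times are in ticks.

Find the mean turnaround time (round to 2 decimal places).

Timeline: | A 0-4 | B 4-16 | H 16-24 | C 24-36 | F 36-50 | G 50-64 | D 64-79 | E 79-96 |
Completion: A=4  B=16  C=36  D=79  E=96  F=50  G=64  H=24
Turnaround (C−A): A=4  B=15  C=31  D=70  E=87  F=40  G=52  H=11
Turnaround times: A=4, B=15, C=31, D=70, E=87, F=40, G=52, H=11
Average turnaround = (4+15+31+70+87+40+52+11) / 8 = 310/8 = 38.75

38.75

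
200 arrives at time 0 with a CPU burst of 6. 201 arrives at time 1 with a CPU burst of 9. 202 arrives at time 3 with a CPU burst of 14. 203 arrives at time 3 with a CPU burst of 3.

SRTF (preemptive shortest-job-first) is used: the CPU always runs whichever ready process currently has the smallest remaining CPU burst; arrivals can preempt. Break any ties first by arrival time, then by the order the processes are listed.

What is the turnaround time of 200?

Timeline: | 200 0-6 | 203 6-9 | 201 9-18 | 202 18-32 |
Completion: 200=6  201=18  202=32  203=9
Turnaround (C−A): 200=6  201=17  202=29  203=6
Turnaround(200) = completion − arrival = 6 − 0 = 6

6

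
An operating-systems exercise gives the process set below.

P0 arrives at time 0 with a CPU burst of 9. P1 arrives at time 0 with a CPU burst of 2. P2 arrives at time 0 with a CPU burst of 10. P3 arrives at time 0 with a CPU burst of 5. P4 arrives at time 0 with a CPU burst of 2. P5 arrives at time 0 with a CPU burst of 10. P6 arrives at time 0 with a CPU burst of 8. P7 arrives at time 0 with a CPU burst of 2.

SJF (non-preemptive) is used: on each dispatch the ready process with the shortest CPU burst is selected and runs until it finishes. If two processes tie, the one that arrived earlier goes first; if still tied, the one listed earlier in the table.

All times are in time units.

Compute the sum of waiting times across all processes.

108

Timeline: | P1 0-2 | P4 2-4 | P7 4-6 | P3 6-11 | P6 11-19 | P0 19-28 | P2 28-38 | P5 38-48 |
Completion: P0=28  P1=2  P2=38  P3=11  P4=4  P5=48  P6=19  P7=6
Turnaround (C−A): P0=28  P1=2  P2=38  P3=11  P4=4  P5=48  P6=19  P7=6
Waiting = turnaround − burst: P0=19, P1=0, P2=28, P3=6, P4=2, P5=38, P6=11, P7=4
Total waiting = 19 + 0 + 28 + 6 + 2 + 38 + 11 + 4 = 108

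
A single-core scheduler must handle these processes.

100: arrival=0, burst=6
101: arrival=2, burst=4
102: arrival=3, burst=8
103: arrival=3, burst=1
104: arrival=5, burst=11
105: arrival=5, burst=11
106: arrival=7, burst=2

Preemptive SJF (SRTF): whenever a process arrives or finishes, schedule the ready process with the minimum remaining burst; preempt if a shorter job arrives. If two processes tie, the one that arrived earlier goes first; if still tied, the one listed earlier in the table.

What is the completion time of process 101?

Schedule: | 100 0-3 | 103 3-4 | 100 4-7 | 106 7-9 | 101 9-13 | 102 13-21 | 104 21-32 | 105 32-43 |
Completion: 100=7  101=13  102=21  103=4  104=32  105=43  106=9
Turnaround (C−A): 100=7  101=11  102=18  103=1  104=27  105=38  106=2

13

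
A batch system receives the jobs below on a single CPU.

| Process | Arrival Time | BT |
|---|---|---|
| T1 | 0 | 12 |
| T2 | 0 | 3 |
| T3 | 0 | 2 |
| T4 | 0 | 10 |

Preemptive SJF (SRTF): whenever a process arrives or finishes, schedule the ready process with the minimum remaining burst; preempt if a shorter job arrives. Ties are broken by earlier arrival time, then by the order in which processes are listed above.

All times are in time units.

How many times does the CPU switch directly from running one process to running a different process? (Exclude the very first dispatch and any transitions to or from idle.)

Schedule: | T3 0-2 | T2 2-5 | T4 5-15 | T1 15-27 |
Completion: T1=27  T2=5  T3=2  T4=15
Turnaround (C−A): T1=27  T2=5  T3=2  T4=15

3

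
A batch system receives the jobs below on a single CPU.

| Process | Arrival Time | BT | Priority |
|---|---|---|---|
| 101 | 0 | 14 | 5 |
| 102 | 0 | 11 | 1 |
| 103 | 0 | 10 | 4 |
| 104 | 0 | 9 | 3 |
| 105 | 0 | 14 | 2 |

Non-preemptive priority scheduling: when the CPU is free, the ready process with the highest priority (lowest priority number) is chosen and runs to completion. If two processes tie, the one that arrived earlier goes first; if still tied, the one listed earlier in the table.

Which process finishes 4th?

103

Gantt: | 102 0-11 | 105 11-25 | 104 25-34 | 103 34-44 | 101 44-58 |
Completion: 101=58  102=11  103=44  104=34  105=25
Turnaround (C−A): 101=58  102=11  103=44  104=34  105=25
Finish order: 102 → 105 → 104 → 103 → 101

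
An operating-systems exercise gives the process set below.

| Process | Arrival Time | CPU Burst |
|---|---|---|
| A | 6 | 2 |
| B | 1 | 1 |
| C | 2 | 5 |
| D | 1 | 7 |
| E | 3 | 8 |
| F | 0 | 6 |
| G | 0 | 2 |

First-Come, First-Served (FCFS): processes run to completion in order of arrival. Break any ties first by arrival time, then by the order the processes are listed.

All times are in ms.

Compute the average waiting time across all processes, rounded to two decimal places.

Schedule: | F 0-6 | G 6-8 | B 8-9 | D 9-16 | C 16-21 | E 21-29 | A 29-31 |
Completion: A=31  B=9  C=21  D=16  E=29  F=6  G=8
Turnaround (C−A): A=25  B=8  C=19  D=15  E=26  F=6  G=8
Waiting times: A=23, B=7, C=14, D=8, E=18, F=0, G=6
Average waiting = (23+7+14+8+18+0+6) / 7 = 76/7 = 10.86

10.86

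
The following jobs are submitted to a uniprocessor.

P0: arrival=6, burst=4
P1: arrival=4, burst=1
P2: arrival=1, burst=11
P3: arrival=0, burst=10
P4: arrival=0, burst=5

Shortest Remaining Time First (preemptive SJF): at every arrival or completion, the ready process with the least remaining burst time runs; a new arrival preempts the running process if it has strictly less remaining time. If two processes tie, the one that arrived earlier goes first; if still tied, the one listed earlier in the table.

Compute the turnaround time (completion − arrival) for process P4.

Schedule: | P4 0-5 | P1 5-6 | P0 6-10 | P3 10-20 | P2 20-31 |
Completion: P0=10  P1=6  P2=31  P3=20  P4=5
Turnaround(P4) = completion − arrival = 5 − 0 = 5

5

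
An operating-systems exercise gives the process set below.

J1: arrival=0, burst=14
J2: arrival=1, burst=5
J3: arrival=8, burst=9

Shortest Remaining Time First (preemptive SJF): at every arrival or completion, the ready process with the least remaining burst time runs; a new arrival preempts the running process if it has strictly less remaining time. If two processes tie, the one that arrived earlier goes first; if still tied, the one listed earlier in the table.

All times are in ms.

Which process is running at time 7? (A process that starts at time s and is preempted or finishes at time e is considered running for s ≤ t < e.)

J1

Schedule: | J1 0-1 | J2 1-6 | J1 6-8 | J3 8-17 | J1 17-28 |
Completion: J1=28  J2=6  J3=17
Turnaround (C−A): J1=28  J2=5  J3=9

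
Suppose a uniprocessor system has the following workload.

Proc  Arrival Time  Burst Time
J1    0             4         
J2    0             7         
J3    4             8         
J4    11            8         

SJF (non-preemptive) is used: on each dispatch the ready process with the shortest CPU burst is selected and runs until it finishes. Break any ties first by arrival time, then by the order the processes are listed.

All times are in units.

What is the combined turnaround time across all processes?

Schedule: | J1 0-4 | J2 4-11 | J3 11-19 | J4 19-27 |
Completion: J1=4  J2=11  J3=19  J4=27
Turnaround = completion − arrival: J1=4, J2=11, J3=15, J4=16
Total turnaround = 4 + 11 + 15 + 16 = 46

46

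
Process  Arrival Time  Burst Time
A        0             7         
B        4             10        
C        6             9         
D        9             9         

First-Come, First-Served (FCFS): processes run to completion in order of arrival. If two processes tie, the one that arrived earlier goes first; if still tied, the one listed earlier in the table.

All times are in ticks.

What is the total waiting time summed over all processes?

Schedule: | A 0-7 | B 7-17 | C 17-26 | D 26-35 |
Completion: A=7  B=17  C=26  D=35
Waiting = turnaround − burst: A=0, B=3, C=11, D=17
Total waiting = 0 + 3 + 11 + 17 = 31

31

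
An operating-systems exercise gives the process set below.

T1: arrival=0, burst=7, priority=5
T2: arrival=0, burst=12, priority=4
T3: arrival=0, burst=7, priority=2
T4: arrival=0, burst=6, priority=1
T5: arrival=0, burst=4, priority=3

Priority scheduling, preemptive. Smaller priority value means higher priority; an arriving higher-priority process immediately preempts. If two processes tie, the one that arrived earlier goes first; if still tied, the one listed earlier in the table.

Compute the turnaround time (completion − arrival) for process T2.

Gantt: | T4 0-6 | T3 6-13 | T5 13-17 | T2 17-29 | T1 29-36 |
Completion: T1=36  T2=29  T3=13  T4=6  T5=17
Turnaround (C−A): T1=36  T2=29  T3=13  T4=6  T5=17
Turnaround(T2) = completion − arrival = 29 − 0 = 29

29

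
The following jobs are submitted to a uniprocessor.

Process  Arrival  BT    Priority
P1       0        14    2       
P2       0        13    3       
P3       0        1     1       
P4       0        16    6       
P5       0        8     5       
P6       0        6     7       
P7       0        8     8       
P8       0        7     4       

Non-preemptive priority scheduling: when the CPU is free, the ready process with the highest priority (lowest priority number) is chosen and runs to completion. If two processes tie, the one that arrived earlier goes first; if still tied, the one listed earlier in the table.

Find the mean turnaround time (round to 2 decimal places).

Timeline: | P3 0-1 | P1 1-15 | P2 15-28 | P8 28-35 | P5 35-43 | P4 43-59 | P6 59-65 | P7 65-73 |
Completion: P1=15  P2=28  P3=1  P4=59  P5=43  P6=65  P7=73  P8=35
Turnaround (C−A): P1=15  P2=28  P3=1  P4=59  P5=43  P6=65  P7=73  P8=35
Turnaround times: P1=15, P2=28, P3=1, P4=59, P5=43, P6=65, P7=73, P8=35
Average turnaround = (15+28+1+59+43+65+73+35) / 8 = 319/8 = 39.88

39.88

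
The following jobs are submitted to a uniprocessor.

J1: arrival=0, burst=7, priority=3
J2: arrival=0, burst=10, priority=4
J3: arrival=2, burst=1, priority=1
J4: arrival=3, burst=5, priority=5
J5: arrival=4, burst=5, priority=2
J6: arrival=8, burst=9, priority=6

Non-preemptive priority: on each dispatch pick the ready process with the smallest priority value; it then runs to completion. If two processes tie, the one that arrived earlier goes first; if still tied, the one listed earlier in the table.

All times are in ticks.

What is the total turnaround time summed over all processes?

99

Timeline: | J1 0-7 | J3 7-8 | J5 8-13 | J2 13-23 | J4 23-28 | J6 28-37 |
Completion: J1=7  J2=23  J3=8  J4=28  J5=13  J6=37
Turnaround = completion − arrival: J1=7, J2=23, J3=6, J4=25, J5=9, J6=29
Total turnaround = 7 + 23 + 6 + 25 + 9 + 29 = 99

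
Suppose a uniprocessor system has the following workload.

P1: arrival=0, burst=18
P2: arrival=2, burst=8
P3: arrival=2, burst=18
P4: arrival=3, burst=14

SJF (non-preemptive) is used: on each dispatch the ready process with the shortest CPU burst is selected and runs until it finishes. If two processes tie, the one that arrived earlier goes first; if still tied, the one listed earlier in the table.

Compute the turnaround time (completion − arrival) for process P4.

Schedule: | P1 0-18 | P2 18-26 | P4 26-40 | P3 40-58 |
Completion: P1=18  P2=26  P3=58  P4=40
Turnaround (C−A): P1=18  P2=24  P3=56  P4=37
Turnaround(P4) = completion − arrival = 40 − 3 = 37

37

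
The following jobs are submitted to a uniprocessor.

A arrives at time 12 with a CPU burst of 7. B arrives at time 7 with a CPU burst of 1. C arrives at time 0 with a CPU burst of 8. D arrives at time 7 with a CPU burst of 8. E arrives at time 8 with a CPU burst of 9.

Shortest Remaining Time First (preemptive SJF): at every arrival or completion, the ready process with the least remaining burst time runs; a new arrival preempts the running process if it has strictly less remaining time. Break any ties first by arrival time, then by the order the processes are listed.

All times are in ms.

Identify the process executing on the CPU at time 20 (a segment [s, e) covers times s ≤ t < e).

Timeline: | C 0-8 | B 8-9 | D 9-17 | A 17-24 | E 24-33 |
Completion: A=24  B=9  C=8  D=17  E=33

A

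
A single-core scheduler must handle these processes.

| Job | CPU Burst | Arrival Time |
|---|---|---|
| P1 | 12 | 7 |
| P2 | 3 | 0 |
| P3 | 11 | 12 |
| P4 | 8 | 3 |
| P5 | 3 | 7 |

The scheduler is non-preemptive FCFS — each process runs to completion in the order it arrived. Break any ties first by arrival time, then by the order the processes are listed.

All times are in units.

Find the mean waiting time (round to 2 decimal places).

Gantt: | P2 0-3 | P4 3-11 | P1 11-23 | P5 23-26 | P3 26-37 |
Completion: P1=23  P2=3  P3=37  P4=11  P5=26
Waiting times: P1=4, P2=0, P3=14, P4=0, P5=16
Average waiting = (4+0+14+0+16) / 5 = 34/5 = 6.80

6.80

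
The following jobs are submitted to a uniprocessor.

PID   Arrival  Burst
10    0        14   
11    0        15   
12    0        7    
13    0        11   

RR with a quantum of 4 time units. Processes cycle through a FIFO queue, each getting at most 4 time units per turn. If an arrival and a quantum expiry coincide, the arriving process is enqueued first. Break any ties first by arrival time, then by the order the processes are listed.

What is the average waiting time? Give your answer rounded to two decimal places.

Gantt: | 10 0-4 | 11 4-8 | 12 8-12 | 13 12-16 | 10 16-20 | 11 20-24 | 12 24-27 | 13 27-31 | 10 31-35 | 11 35-39 | 13 39-42 | 10 42-44 | 11 44-47 |
Completion: 10=44  11=47  12=27  13=42
Turnaround (C−A): 10=44  11=47  12=27  13=42
Waiting times: 10=30, 11=32, 12=20, 13=31
Average waiting = (30+32+20+31) / 4 = 113/4 = 28.25

28.25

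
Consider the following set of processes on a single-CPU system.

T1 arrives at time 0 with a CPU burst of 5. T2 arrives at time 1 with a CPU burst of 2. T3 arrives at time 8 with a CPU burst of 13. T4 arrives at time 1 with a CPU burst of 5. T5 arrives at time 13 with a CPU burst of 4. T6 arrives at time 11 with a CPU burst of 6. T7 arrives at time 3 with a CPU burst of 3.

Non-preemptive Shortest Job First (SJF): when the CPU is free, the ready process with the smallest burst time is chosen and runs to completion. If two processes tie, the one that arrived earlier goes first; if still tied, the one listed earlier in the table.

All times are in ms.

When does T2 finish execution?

Gantt: | T1 0-5 | T2 5-7 | T7 7-10 | T4 10-15 | T5 15-19 | T6 19-25 | T3 25-38 |
Completion: T1=5  T2=7  T3=38  T4=15  T5=19  T6=25  T7=10

7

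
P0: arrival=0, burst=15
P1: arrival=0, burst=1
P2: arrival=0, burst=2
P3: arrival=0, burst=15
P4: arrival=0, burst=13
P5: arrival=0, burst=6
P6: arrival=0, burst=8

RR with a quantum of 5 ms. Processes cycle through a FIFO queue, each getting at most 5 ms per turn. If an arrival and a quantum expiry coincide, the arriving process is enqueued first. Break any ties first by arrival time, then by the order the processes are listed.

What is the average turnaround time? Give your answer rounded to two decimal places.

Gantt: | P0 0-5 | P1 5-6 | P2 6-8 | P3 8-13 | P4 13-18 | P5 18-23 | P6 23-28 | P0 28-33 | P3 33-38 | P4 38-43 | P5 43-44 | P6 44-47 | P0 47-52 | P3 52-57 | P4 57-60 |
Completion: P0=52  P1=6  P2=8  P3=57  P4=60  P5=44  P6=47
Turnaround times: P0=52, P1=6, P2=8, P3=57, P4=60, P5=44, P6=47
Average turnaround = (52+6+8+57+60+44+47) / 7 = 274/7 = 39.14

39.14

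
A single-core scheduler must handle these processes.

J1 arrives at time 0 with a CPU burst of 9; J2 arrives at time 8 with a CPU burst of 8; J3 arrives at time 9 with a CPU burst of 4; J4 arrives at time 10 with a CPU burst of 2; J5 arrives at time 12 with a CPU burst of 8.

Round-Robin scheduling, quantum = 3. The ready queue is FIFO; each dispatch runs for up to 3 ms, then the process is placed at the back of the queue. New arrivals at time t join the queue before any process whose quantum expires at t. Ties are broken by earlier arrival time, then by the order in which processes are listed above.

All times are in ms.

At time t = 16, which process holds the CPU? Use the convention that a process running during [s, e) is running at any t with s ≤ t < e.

Timeline: | J1 0-9 | J2 9-12 | J3 12-15 | J4 15-17 | J5 17-20 | J2 20-23 | J3 23-24 | J5 24-27 | J2 27-29 | J5 29-31 |
Completion: J1=9  J2=29  J3=24  J4=17  J5=31

J4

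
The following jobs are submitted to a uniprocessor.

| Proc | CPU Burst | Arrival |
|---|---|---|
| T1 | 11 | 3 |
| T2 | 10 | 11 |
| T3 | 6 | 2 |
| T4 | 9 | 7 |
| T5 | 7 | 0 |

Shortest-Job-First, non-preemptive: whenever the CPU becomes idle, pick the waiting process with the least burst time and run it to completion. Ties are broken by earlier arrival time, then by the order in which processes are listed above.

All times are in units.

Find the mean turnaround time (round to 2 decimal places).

Gantt: | T5 0-7 | T3 7-13 | T4 13-22 | T2 22-32 | T1 32-43 |
Completion: T1=43  T2=32  T3=13  T4=22  T5=7
Turnaround (C−A): T1=40  T2=21  T3=11  T4=15  T5=7
Turnaround times: T1=40, T2=21, T3=11, T4=15, T5=7
Average turnaround = (40+21+11+15+7) / 5 = 94/5 = 18.80

18.80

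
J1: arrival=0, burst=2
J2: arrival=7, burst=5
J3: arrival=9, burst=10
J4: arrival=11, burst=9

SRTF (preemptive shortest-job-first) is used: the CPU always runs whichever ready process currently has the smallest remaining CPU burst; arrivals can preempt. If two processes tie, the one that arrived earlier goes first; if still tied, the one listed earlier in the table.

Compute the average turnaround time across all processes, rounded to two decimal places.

9.75

Timeline: | J1 0-2 | idle 2-7 | J2 7-12 | J4 12-21 | J3 21-31 |
Completion: J1=2  J2=12  J3=31  J4=21
Turnaround (C−A): J1=2  J2=5  J3=22  J4=10
Turnaround times: J1=2, J2=5, J3=22, J4=10
Average turnaround = (2+5+22+10) / 4 = 39/4 = 9.75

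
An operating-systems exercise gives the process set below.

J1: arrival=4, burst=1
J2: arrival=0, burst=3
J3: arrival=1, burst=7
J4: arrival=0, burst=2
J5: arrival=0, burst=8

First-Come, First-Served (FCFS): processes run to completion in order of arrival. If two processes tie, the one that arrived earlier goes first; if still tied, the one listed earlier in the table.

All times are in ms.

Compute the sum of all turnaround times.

Timeline: | J2 0-3 | J4 3-5 | J5 5-13 | J3 13-20 | J1 20-21 |
Completion: J1=21  J2=3  J3=20  J4=5  J5=13
Turnaround = completion − arrival: J1=17, J2=3, J3=19, J4=5, J5=13
Total turnaround = 17 + 3 + 19 + 5 + 13 = 57

57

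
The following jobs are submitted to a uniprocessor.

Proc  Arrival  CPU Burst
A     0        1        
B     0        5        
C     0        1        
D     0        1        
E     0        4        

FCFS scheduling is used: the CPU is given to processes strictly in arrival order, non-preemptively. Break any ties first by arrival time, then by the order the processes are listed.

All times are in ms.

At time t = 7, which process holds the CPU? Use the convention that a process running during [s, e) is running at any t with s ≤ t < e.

D

Schedule: | A 0-1 | B 1-6 | C 6-7 | D 7-8 | E 8-12 |
Completion: A=1  B=6  C=7  D=8  E=12
Turnaround (C−A): A=1  B=6  C=7  D=8  E=12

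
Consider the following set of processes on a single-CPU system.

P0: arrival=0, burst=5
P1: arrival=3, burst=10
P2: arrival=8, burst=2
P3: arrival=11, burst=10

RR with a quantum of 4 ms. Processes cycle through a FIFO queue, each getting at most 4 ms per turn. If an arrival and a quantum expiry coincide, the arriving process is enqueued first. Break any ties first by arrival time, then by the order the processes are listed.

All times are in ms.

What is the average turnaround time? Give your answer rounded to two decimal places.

11.50

Timeline: | P0 0-4 | P1 4-8 | P0 8-9 | P2 9-11 | P1 11-15 | P3 15-19 | P1 19-21 | P3 21-27 |
Completion: P0=9  P1=21  P2=11  P3=27
Turnaround (C−A): P0=9  P1=18  P2=3  P3=16
Turnaround times: P0=9, P1=18, P2=3, P3=16
Average turnaround = (9+18+3+16) / 4 = 46/4 = 11.50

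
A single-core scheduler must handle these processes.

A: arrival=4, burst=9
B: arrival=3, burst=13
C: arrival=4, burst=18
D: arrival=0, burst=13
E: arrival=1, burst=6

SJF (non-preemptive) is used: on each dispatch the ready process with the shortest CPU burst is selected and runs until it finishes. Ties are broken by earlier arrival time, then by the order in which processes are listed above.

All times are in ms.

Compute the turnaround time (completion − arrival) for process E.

18

Schedule: | D 0-13 | E 13-19 | A 19-28 | B 28-41 | C 41-59 |
Completion: A=28  B=41  C=59  D=13  E=19
Turnaround (C−A): A=24  B=38  C=55  D=13  E=18
Turnaround(E) = completion − arrival = 19 − 1 = 18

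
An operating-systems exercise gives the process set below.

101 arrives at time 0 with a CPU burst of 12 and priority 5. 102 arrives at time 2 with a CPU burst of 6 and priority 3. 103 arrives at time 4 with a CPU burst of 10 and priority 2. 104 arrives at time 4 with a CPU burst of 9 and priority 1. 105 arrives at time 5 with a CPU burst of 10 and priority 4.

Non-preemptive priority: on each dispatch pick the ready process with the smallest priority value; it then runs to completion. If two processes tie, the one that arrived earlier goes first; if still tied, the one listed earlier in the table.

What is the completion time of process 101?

12

Gantt: | 101 0-12 | 104 12-21 | 103 21-31 | 102 31-37 | 105 37-47 |
Completion: 101=12  102=37  103=31  104=21  105=47
Turnaround (C−A): 101=12  102=35  103=27  104=17  105=42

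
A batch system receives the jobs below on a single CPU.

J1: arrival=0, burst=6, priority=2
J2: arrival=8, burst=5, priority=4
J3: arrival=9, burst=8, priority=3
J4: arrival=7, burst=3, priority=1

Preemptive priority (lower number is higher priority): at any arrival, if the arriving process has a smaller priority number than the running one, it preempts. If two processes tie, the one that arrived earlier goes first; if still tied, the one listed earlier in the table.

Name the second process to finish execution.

J4

Timeline: | J1 0-6 | idle 6-7 | J4 7-10 | J3 10-18 | J2 18-23 |
Completion: J1=6  J2=23  J3=18  J4=10
Turnaround (C−A): J1=6  J2=15  J3=9  J4=3
Finish order: J1 → J4 → J3 → J2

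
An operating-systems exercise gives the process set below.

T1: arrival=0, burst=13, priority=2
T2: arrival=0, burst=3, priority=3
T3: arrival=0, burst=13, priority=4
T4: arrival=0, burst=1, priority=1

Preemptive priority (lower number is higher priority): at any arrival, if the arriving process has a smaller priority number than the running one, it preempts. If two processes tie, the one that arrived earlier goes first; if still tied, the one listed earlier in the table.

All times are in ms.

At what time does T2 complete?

17

Gantt: | T4 0-1 | T1 1-14 | T2 14-17 | T3 17-30 |
Completion: T1=14  T2=17  T3=30  T4=1
Turnaround (C−A): T1=14  T2=17  T3=30  T4=1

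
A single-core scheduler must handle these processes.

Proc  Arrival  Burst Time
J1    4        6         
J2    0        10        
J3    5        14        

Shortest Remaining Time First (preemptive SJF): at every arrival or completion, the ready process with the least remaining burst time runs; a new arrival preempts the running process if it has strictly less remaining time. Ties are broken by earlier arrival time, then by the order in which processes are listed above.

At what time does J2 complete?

10

Schedule: | J2 0-10 | J1 10-16 | J3 16-30 |
Completion: J1=16  J2=10  J3=30
Turnaround (C−A): J1=12  J2=10  J3=25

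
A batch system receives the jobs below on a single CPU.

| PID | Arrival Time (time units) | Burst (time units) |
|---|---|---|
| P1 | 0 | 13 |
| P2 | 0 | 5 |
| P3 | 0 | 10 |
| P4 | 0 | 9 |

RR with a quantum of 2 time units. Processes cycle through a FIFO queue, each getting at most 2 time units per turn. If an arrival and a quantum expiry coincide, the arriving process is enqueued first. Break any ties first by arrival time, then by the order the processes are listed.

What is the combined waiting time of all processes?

86

Schedule: | P1 0-2 | P2 2-4 | P3 4-6 | P4 6-8 | P1 8-10 | P2 10-12 | P3 12-14 | P4 14-16 | P1 16-18 | P2 18-19 | P3 19-21 | P4 21-23 | P1 23-25 | P3 25-27 | P4 27-29 | P1 29-31 | P3 31-33 | P4 33-34 | P1 34-37 |
Completion: P1=37  P2=19  P3=33  P4=34
Waiting = turnaround − burst: P1=24, P2=14, P3=23, P4=25
Total waiting = 24 + 14 + 23 + 25 = 86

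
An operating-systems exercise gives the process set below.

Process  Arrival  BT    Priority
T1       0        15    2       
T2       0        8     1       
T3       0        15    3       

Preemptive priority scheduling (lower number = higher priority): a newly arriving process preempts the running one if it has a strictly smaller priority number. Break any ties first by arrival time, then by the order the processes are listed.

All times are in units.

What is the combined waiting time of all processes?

Timeline: | T2 0-8 | T1 8-23 | T3 23-38 |
Completion: T1=23  T2=8  T3=38
Turnaround (C−A): T1=23  T2=8  T3=38
Waiting = turnaround − burst: T1=8, T2=0, T3=23
Total waiting = 8 + 0 + 23 = 31

31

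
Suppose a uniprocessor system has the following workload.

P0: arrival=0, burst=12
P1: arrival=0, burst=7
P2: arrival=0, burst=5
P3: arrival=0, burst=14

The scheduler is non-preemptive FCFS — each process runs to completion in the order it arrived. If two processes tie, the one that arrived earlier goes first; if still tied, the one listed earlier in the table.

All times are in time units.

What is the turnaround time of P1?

Timeline: | P0 0-12 | P1 12-19 | P2 19-24 | P3 24-38 |
Completion: P0=12  P1=19  P2=24  P3=38
Turnaround(P1) = completion − arrival = 19 − 0 = 19

19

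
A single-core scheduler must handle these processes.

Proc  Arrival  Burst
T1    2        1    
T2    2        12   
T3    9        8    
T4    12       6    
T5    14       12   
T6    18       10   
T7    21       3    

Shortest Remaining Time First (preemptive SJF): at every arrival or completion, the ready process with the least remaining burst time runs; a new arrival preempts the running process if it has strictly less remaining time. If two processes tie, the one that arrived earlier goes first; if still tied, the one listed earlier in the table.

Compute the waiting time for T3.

15

Schedule: | idle 0-2 | T1 2-3 | T2 3-15 | T4 15-21 | T7 21-24 | T3 24-32 | T6 32-42 | T5 42-54 |
Completion: T1=3  T2=15  T3=32  T4=21  T5=54  T6=42  T7=24
Waiting(T3) = turnaround − burst = 23 − 8 = 15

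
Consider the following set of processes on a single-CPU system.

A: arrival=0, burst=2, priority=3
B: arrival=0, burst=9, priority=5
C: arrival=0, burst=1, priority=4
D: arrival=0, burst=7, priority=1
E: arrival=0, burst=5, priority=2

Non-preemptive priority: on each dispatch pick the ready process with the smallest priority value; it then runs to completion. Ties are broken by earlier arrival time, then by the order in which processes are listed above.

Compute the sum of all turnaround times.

72

Timeline: | D 0-7 | E 7-12 | A 12-14 | C 14-15 | B 15-24 |
Completion: A=14  B=24  C=15  D=7  E=12
Turnaround = completion − arrival: A=14, B=24, C=15, D=7, E=12
Total turnaround = 14 + 24 + 15 + 7 + 12 = 72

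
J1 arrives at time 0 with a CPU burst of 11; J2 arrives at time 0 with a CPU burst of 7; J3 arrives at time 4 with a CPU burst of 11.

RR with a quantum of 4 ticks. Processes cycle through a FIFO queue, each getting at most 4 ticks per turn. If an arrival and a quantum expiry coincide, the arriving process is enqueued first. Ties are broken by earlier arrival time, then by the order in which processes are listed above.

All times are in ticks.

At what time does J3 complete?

29

Timeline: | J1 0-4 | J2 4-8 | J3 8-12 | J1 12-16 | J2 16-19 | J3 19-23 | J1 23-26 | J3 26-29 |
Completion: J1=26  J2=19  J3=29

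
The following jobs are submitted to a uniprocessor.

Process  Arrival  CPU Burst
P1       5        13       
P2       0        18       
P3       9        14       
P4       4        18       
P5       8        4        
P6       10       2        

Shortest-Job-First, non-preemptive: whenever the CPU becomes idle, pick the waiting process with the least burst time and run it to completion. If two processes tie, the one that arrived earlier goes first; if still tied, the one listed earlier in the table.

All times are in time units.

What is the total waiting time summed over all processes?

114

Gantt: | P2 0-18 | P6 18-20 | P5 20-24 | P1 24-37 | P3 37-51 | P4 51-69 |
Completion: P1=37  P2=18  P3=51  P4=69  P5=24  P6=20
Turnaround (C−A): P1=32  P2=18  P3=42  P4=65  P5=16  P6=10
Waiting = turnaround − burst: P1=19, P2=0, P3=28, P4=47, P5=12, P6=8
Total waiting = 19 + 0 + 28 + 47 + 12 + 8 = 114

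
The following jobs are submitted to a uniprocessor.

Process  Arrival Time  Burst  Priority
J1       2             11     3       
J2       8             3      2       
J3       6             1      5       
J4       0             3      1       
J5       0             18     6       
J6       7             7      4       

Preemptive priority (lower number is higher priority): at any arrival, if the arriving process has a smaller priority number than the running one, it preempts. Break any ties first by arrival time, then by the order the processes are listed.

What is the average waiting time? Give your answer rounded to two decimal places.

Schedule: | J4 0-3 | J1 3-8 | J2 8-11 | J1 11-17 | J6 17-24 | J3 24-25 | J5 25-43 |
Completion: J1=17  J2=11  J3=25  J4=3  J5=43  J6=24
Turnaround (C−A): J1=15  J2=3  J3=19  J4=3  J5=43  J6=17
Waiting times: J1=4, J2=0, J3=18, J4=0, J5=25, J6=10
Average waiting = (4+0+18+0+25+10) / 6 = 57/6 = 9.50

9.50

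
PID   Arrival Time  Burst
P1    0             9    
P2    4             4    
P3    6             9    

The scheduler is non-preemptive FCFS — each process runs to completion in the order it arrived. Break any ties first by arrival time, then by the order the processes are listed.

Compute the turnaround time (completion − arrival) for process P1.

Schedule: | P1 0-9 | P2 9-13 | P3 13-22 |
Completion: P1=9  P2=13  P3=22
Turnaround (C−A): P1=9  P2=9  P3=16
Turnaround(P1) = completion − arrival = 9 − 0 = 9

9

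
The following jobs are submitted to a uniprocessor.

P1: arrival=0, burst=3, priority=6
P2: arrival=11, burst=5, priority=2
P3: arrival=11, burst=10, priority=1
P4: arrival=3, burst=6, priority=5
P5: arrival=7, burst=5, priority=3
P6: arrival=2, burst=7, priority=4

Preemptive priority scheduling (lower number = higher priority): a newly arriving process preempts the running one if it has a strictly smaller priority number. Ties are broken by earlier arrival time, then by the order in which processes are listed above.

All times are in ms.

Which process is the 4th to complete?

P6

Timeline: | P1 0-2 | P6 2-7 | P5 7-11 | P3 11-21 | P2 21-26 | P5 26-27 | P6 27-29 | P4 29-35 | P1 35-36 |
Completion: P1=36  P2=26  P3=21  P4=35  P5=27  P6=29
Turnaround (C−A): P1=36  P2=15  P3=10  P4=32  P5=20  P6=27
Finish order: P3 → P2 → P5 → P6 → P4 → P1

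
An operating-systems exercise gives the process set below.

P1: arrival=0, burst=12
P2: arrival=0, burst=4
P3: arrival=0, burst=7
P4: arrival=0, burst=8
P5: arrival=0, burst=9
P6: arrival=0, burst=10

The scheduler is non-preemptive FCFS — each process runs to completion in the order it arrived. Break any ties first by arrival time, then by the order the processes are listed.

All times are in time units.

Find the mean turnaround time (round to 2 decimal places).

28.67

Gantt: | P1 0-12 | P2 12-16 | P3 16-23 | P4 23-31 | P5 31-40 | P6 40-50 |
Completion: P1=12  P2=16  P3=23  P4=31  P5=40  P6=50
Turnaround (C−A): P1=12  P2=16  P3=23  P4=31  P5=40  P6=50
Turnaround times: P1=12, P2=16, P3=23, P4=31, P5=40, P6=50
Average turnaround = (12+16+23+31+40+50) / 6 = 172/6 = 28.67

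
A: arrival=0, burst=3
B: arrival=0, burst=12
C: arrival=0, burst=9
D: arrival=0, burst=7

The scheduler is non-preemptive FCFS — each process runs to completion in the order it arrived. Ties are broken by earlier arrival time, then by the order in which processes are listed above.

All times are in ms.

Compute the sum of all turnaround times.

73

Timeline: | A 0-3 | B 3-15 | C 15-24 | D 24-31 |
Completion: A=3  B=15  C=24  D=31
Turnaround (C−A): A=3  B=15  C=24  D=31
Turnaround = completion − arrival: A=3, B=15, C=24, D=31
Total turnaround = 3 + 15 + 24 + 31 = 73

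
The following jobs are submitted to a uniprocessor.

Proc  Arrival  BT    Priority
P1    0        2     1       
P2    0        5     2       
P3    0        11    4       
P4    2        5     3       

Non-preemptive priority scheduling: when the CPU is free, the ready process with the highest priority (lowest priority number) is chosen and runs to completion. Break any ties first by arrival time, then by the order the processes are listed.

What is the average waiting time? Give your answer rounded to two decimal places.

Schedule: | P1 0-2 | P2 2-7 | P4 7-12 | P3 12-23 |
Completion: P1=2  P2=7  P3=23  P4=12
Turnaround (C−A): P1=2  P2=7  P3=23  P4=10
Waiting times: P1=0, P2=2, P3=12, P4=5
Average waiting = (0+2+12+5) / 4 = 19/4 = 4.75

4.75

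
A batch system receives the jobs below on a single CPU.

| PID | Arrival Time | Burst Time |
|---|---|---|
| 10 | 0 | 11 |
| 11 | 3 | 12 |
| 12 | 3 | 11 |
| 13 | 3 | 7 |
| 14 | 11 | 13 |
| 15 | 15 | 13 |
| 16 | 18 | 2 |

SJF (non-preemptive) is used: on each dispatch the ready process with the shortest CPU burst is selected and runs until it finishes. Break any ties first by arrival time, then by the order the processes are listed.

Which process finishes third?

Schedule: | 10 0-11 | 13 11-18 | 16 18-20 | 12 20-31 | 11 31-43 | 14 43-56 | 15 56-69 |
Completion: 10=11  11=43  12=31  13=18  14=56  15=69  16=20
Finish order: 10 → 13 → 16 → 12 → 11 → 14 → 15

16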